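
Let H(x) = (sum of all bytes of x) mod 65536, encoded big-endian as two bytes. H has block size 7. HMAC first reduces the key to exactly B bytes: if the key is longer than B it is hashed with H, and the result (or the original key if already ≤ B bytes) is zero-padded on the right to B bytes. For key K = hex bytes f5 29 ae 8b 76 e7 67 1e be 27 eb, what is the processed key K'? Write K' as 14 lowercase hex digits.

|K| = 11 > B = 7, so first hash the key.
H(K): sum = 245+41+174+139+118+231+103+30+190+39+235 = 1545 → 06 09.
Zero-pad H(K) = 06 09 to 7 bytes: K' = 06 09 00 00 00 00 00.

06090000000000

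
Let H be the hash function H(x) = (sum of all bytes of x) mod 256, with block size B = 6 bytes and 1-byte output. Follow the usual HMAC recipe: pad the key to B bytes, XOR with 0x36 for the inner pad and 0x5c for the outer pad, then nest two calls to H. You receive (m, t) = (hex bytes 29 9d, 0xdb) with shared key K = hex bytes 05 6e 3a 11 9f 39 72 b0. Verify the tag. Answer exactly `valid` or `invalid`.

invalid

Key hex bytes 05 6e 3a 11 9f 39 72 b0 is 8 bytes > B = 6, so hash it first: H(key) = b8, then zero-pad to 6 bytes: K' = b8 00 00 00 00 00.
K' ⊕ ipad = 8e 36 36 36 36 36; K' ⊕ opad = e4 5c 5c 5c 5c 5c.
Inner hash: sum = 142+54+54+54+54+54+41+157 = 610; mod 256 = 98 → 62.
Outer hash (recomputed tag): sum = 228+92+92+92+92+92+98 = 786; mod 256 = 18 → 12.
Recomputed tag = 12; claimed = db → mismatch.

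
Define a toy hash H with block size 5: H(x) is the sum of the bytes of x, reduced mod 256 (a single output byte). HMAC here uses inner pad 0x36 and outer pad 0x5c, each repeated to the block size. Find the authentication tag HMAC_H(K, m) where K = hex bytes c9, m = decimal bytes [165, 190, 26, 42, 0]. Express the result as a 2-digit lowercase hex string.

Key hex bytes c9 is 1 byte ≤ B = 5; zero-pad to 5 bytes: K' = c9 00 00 00 00.
K' ⊕ ipad = ff 36 36 36 36.  K' ⊕ opad = 95 5c 5c 5c 5c.
Inner input = (K'⊕ipad) ∥ m = ff 36 36 36 36 ∥ a5 be 1a 2a 00.
Inner hash: sum = 255+54+54+54+54+165+190+26+42+0 = 894; mod 256 = 126 → 7e.
Outer input = (K'⊕opad) ∥ inner = 95 5c 5c 5c 5c ∥ 7e.
Outer hash (tag): sum = 149+92+92+92+92+126 = 643; mod 256 = 131 → 83.

83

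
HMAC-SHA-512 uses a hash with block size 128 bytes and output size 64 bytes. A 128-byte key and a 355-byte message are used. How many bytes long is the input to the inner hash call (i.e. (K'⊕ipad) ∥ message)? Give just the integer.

Key is 128 ≤ 128 bytes, zero-padded: |K'| = 128.
Inner input = (K'⊕ipad) ∥ m → 128 + 355 = 483 bytes.

483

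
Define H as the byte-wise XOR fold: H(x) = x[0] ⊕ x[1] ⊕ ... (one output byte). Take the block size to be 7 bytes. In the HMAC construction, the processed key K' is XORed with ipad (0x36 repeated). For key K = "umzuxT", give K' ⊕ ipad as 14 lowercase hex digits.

Key "umzuxT" = 75 6d 7a 75 78 54 is 6 bytes ≤ B = 7; zero-pad to 7 bytes: K' = 75 6d 7a 75 78 54 00.
XOR each byte with 0x36: 75⊕36=43, 6d⊕36=5b, 7a⊕36=4c, 75⊕36=43, 78⊕36=4e, 54⊕36=62, 00⊕36=36.

435b4c434e6236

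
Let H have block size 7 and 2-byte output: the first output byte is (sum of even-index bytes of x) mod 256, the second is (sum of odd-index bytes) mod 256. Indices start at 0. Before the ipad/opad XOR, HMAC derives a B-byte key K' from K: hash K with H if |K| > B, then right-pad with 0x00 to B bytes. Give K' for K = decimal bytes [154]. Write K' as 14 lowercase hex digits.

9a000000000000

Key decimal bytes [154] = 9a is 1 byte ≤ B = 7; zero-pad to 7 bytes: K' = 9a 00 00 00 00 00 00.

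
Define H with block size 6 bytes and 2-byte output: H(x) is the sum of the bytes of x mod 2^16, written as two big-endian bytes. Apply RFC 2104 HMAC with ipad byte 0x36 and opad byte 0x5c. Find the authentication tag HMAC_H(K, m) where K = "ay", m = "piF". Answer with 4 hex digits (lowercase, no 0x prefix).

0271

Key "ay" = 61 79 is 2 bytes ≤ B = 6; zero-pad to 6 bytes: K' = 61 79 00 00 00 00.
K' ⊕ ipad = 57 4f 36 36 36 36.  K' ⊕ opad = 3d 25 5c 5c 5c 5c.
Inner input = (K'⊕ipad) ∥ m = 57 4f 36 36 36 36 ∥ 70 69 46.
Inner hash: sum = 87+79+54+54+54+54+112+105+70 = 669 → 02 9d.
Outer input = (K'⊕opad) ∥ inner = 3d 25 5c 5c 5c 5c ∥ 02 9d.
Outer hash (tag): sum = 61+37+92+92+92+92+2+157 = 625 → 02 71.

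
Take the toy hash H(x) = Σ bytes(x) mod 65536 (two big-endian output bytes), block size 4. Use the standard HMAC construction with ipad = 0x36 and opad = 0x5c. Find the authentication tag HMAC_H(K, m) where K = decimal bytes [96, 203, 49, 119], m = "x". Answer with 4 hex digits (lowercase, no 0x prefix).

Key decimal bytes [96, 203, 49, 119] = 60 cb 31 77 is exactly B = 4 bytes: K' = 60 cb 31 77.
K' ⊕ ipad = 56 fd 07 41.  K' ⊕ opad = 3c 97 6d 2b.
Inner input = (K'⊕ipad) ∥ m = 56 fd 07 41 ∥ 78.
Inner hash: sum = 86+253+7+65+120 = 531 → 02 13.
Outer input = (K'⊕opad) ∥ inner = 3c 97 6d 2b ∥ 02 13.
Outer hash (tag): sum = 60+151+109+43+2+19 = 384 → 01 80.

0180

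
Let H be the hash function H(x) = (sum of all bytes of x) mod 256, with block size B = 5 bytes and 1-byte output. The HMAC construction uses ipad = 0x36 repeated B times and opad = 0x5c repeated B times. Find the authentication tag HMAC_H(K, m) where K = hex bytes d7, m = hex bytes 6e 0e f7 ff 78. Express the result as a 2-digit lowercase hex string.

Key hex bytes d7 is 1 byte ≤ B = 5; zero-pad to 5 bytes: K' = d7 00 00 00 00.
K' ⊕ ipad = e1 36 36 36 36.  K' ⊕ opad = 8b 5c 5c 5c 5c.
Inner input = (K'⊕ipad) ∥ m = e1 36 36 36 36 ∥ 6e 0e f7 ff 78.
Inner hash: sum = 225+54+54+54+54+110+14+247+255+120 = 1187; mod 256 = 163 → a3.
Outer input = (K'⊕opad) ∥ inner = 8b 5c 5c 5c 5c ∥ a3.
Outer hash (tag): sum = 139+92+92+92+92+163 = 670; mod 256 = 158 → 9e.

9e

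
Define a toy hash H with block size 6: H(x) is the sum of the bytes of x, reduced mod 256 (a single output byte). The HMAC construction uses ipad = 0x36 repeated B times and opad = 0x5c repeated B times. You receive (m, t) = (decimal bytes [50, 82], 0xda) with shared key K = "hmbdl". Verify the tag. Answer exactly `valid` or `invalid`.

valid

Key "hmbdl" = 68 6d 62 64 6c is 5 bytes ≤ B = 6; zero-pad to 6 bytes: K' = 68 6d 62 64 6c 00.
K' ⊕ ipad = 5e 5b 54 52 5a 36; K' ⊕ opad = 34 31 3e 38 30 5c.
Inner hash: sum = 94+91+84+82+90+54+50+82 = 627; mod 256 = 115 → 73.
Outer hash (recomputed tag): sum = 52+49+62+56+48+92+115 = 474; mod 256 = 218 → da.
Recomputed tag = da; claimed = da → match.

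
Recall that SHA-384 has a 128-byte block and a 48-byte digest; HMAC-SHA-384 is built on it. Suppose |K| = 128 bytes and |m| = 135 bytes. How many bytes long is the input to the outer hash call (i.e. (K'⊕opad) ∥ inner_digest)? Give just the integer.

Key is 128 ≤ 128 bytes, zero-padded: |K'| = 128.
Outer input = (K'⊕opad) ∥ H(inner) → 128 + 48 = 176 bytes.

176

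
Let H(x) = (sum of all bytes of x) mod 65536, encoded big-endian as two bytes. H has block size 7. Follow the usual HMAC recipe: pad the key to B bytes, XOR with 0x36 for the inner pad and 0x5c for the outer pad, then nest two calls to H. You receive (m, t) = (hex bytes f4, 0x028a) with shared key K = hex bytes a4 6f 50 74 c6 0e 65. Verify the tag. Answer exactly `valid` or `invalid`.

valid

Key hex bytes a4 6f 50 74 c6 0e 65 is exactly B = 7 bytes: K' = a4 6f 50 74 c6 0e 65.
K' ⊕ ipad = 92 59 66 42 f0 38 53; K' ⊕ opad = f8 33 0c 28 9a 52 39.
Inner hash: sum = 146+89+102+66+240+56+83+244 = 1026 → 04 02.
Outer hash (recomputed tag): sum = 248+51+12+40+154+82+57+4+2 = 650 → 02 8a.
Recomputed tag = 028a; claimed = 028a → match.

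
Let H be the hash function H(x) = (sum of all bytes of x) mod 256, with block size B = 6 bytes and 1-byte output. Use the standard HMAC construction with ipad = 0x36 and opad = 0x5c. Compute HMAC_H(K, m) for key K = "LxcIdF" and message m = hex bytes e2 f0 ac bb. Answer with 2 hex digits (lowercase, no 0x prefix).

71

Key "LxcIdF" = 4c 78 63 49 64 46 is exactly B = 6 bytes: K' = 4c 78 63 49 64 46.
K' ⊕ ipad = 7a 4e 55 7f 52 70.  K' ⊕ opad = 10 24 3f 15 38 1a.
Inner input = (K'⊕ipad) ∥ m = 7a 4e 55 7f 52 70 ∥ e2 f0 ac bb.
Inner hash: sum = 122+78+85+127+82+112+226+240+172+187 = 1431; mod 256 = 151 → 97.
Outer input = (K'⊕opad) ∥ inner = 10 24 3f 15 38 1a ∥ 97.
Outer hash (tag): sum = 16+36+63+21+56+26+151 = 369; mod 256 = 113 → 71.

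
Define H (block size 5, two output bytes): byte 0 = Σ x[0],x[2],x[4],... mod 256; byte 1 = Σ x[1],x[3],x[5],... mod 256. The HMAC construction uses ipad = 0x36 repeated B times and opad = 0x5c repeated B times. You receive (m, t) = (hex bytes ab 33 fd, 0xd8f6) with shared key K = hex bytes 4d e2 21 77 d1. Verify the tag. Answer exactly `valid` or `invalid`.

Key hex bytes 4d e2 21 77 d1 is exactly B = 5 bytes: K' = 4d e2 21 77 d1.
K' ⊕ ipad = 7b d4 17 41 e7; K' ⊕ opad = 11 be 7d 2b 8d.
Inner hash: even-index sum = 428 mod 256 = 172; odd-index sum = 701 mod 256 = 189 → ac bd.
Outer hash (recomputed tag): even-index sum = 472 mod 256 = 216; odd-index sum = 405 mod 256 = 149 → d8 95.
Recomputed tag = d895; claimed = d8f6 → mismatch.

invalid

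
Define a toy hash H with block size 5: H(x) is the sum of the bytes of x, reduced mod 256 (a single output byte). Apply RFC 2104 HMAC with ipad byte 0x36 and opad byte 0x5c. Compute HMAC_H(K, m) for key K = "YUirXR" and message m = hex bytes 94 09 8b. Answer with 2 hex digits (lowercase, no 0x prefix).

e4

Key "YUirXR" = 59 55 69 72 58 52 is 6 bytes > B = 5, so hash it first: H(key) = 33, then zero-pad to 5 bytes: K' = 33 00 00 00 00.
K' ⊕ ipad = 05 36 36 36 36.  K' ⊕ opad = 6f 5c 5c 5c 5c.
Inner input = (K'⊕ipad) ∥ m = 05 36 36 36 36 ∥ 94 09 8b.
Inner hash: sum = 5+54+54+54+54+148+9+139 = 517; mod 256 = 5 → 05.
Outer input = (K'⊕opad) ∥ inner = 6f 5c 5c 5c 5c ∥ 05.
Outer hash (tag): sum = 111+92+92+92+92+5 = 484; mod 256 = 228 → e4.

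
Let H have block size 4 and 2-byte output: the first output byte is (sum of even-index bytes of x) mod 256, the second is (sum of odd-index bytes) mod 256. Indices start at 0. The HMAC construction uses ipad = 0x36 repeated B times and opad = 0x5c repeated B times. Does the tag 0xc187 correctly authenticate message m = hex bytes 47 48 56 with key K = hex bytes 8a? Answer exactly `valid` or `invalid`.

Key hex bytes 8a is 1 byte ≤ B = 4; zero-pad to 4 bytes: K' = 8a 00 00 00.
K' ⊕ ipad = bc 36 36 36; K' ⊕ opad = d6 5c 5c 5c.
Inner hash: even-index sum = 399 mod 256 = 143; odd-index sum = 180 mod 256 = 180 → 8f b4.
Outer hash (recomputed tag): even-index sum = 449 mod 256 = 193; odd-index sum = 364 mod 256 = 108 → c1 6c.
Recomputed tag = c16c; claimed = c187 → mismatch.

invalid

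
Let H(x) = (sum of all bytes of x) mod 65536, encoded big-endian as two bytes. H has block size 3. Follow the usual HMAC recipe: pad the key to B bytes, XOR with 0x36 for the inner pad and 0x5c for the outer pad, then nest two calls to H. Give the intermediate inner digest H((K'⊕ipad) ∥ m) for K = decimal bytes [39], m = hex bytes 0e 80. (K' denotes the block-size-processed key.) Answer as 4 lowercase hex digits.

Key decimal bytes [39] = 27 is 1 byte ≤ B = 3; zero-pad to 3 bytes: K' = 27 00 00.
K' ⊕ ipad = 11 36 36.
Inner input = 11 36 36 ∥ 0e 80.
Inner hash: sum = 17+54+54+14+128 = 267 → 01 0b.

010b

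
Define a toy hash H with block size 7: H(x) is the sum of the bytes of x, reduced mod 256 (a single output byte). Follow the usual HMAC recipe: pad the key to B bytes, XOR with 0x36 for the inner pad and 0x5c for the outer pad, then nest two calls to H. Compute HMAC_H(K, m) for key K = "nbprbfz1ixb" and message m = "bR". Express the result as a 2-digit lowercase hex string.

b2

Key "nbprbfz1ixb" = 6e 62 70 72 62 66 7a 31 69 78 62 is 11 bytes > B = 7, so hash it first: H(key) = 68, then zero-pad to 7 bytes: K' = 68 00 00 00 00 00 00.
K' ⊕ ipad = 5e 36 36 36 36 36 36.  K' ⊕ opad = 34 5c 5c 5c 5c 5c 5c.
Inner input = (K'⊕ipad) ∥ m = 5e 36 36 36 36 36 36 ∥ 62 52.
Inner hash: sum = 94+54+54+54+54+54+54+98+82 = 598; mod 256 = 86 → 56.
Outer input = (K'⊕opad) ∥ inner = 34 5c 5c 5c 5c 5c 5c ∥ 56.
Outer hash (tag): sum = 52+92+92+92+92+92+92+86 = 690; mod 256 = 178 → b2.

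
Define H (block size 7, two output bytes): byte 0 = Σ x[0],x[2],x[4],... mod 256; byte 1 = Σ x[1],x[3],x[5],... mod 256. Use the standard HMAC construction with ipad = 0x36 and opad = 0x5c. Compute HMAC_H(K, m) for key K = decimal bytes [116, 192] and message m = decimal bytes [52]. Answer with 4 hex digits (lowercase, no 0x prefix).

d238

Key decimal bytes [116, 192] = 74 c0 is 2 bytes ≤ B = 7; zero-pad to 7 bytes: K' = 74 c0 00 00 00 00 00.
K' ⊕ ipad = 42 f6 36 36 36 36 36.  K' ⊕ opad = 28 9c 5c 5c 5c 5c 5c.
Inner input = (K'⊕ipad) ∥ m = 42 f6 36 36 36 36 36 ∥ 34.
Inner hash: even-index sum = 228 mod 256 = 228; odd-index sum = 406 mod 256 = 150 → e4 96.
Outer input = (K'⊕opad) ∥ inner = 28 9c 5c 5c 5c 5c 5c ∥ e4 96.
Outer hash (tag): even-index sum = 466 mod 256 = 210; odd-index sum = 568 mod 256 = 56 → d2 38.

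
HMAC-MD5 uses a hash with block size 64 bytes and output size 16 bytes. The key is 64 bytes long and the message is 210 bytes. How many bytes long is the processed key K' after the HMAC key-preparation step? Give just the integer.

Key is 64 ≤ 64 bytes, zero-padded: |K'| = 64.

64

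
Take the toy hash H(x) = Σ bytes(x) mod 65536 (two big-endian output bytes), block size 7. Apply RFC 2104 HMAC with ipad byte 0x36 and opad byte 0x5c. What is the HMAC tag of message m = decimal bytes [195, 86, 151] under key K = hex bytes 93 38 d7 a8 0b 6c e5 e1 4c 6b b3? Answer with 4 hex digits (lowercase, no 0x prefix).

Key hex bytes 93 38 d7 a8 0b 6c e5 e1 4c 6b b3 is 11 bytes > B = 7, so hash it first: H(key) = 05 f1, then zero-pad to 7 bytes: K' = 05 f1 00 00 00 00 00.
K' ⊕ ipad = 33 c7 36 36 36 36 36.  K' ⊕ opad = 59 ad 5c 5c 5c 5c 5c.
Inner input = (K'⊕ipad) ∥ m = 33 c7 36 36 36 36 36 ∥ c3 56 97.
Inner hash: sum = 51+199+54+54+54+54+54+195+86+151 = 952 → 03 b8.
Outer input = (K'⊕opad) ∥ inner = 59 ad 5c 5c 5c 5c 5c ∥ 03 b8.
Outer hash (tag): sum = 89+173+92+92+92+92+92+3+184 = 909 → 03 8d.

038d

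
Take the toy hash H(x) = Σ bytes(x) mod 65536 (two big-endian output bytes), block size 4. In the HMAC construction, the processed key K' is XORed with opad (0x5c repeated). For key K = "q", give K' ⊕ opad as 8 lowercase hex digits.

Key "q" = 71 is 1 byte ≤ B = 4; zero-pad to 4 bytes: K' = 71 00 00 00.
XOR each byte with 0x5c: 71⊕5c=2d, 00⊕5c=5c, 00⊕5c=5c, 00⊕5c=5c.

2d5c5c5c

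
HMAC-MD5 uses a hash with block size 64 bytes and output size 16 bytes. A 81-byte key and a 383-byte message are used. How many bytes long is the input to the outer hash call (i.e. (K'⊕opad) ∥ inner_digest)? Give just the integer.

Key is 81 > 64 bytes, so it is hashed to 16 bytes then zero-padded to 64: |K'| = 64.
Outer input = (K'⊕opad) ∥ H(inner) → 64 + 16 = 80 bytes.

80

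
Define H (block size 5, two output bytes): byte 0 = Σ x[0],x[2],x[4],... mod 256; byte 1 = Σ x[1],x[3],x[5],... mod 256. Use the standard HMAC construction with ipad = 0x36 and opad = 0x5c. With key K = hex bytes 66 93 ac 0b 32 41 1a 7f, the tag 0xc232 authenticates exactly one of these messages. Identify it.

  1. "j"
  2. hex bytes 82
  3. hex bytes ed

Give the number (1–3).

1

Key hex bytes 66 93 ac 0b 32 41 1a 7f is 8 bytes > B = 5, so hash it first: H(key) = 5e 5e, then zero-pad to 5 bytes: K' = 5e 5e 00 00 00.
K' ⊕ ipad = 68 68 36 36 36; K' ⊕ opad = 02 02 5c 5c 5c.
m1: inner = H(68 68 36 36 36 6a) = d4 08; tag = H(02 02 5c 5c 5c d4 08) = c232 ← matches
m2: inner = H(68 68 36 36 36 82) = d4 20; tag = H(02 02 5c 5c 5c d4 20) = da32
m3: inner = H(68 68 36 36 36 ed) = d4 8b; tag = H(02 02 5c 5c 5c d4 8b) = 4532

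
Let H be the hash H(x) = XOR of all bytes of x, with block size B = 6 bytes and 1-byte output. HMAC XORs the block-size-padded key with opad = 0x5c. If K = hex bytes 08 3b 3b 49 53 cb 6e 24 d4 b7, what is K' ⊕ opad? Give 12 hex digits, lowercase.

Key hex bytes 08 3b 3b 49 53 cb 6e 24 d4 b7 is 10 bytes > B = 6, so hash it first: H(key) = f0, then zero-pad to 6 bytes: K' = f0 00 00 00 00 00.
XOR each byte with 0x5c: f0⊕5c=ac, 00⊕5c=5c, 00⊕5c=5c, 00⊕5c=5c, 00⊕5c=5c, 00⊕5c=5c.

ac5c5c5c5c5c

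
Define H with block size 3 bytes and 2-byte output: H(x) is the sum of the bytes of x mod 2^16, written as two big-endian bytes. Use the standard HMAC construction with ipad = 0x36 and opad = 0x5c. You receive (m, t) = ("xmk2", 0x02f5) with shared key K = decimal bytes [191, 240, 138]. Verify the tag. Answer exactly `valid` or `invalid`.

Key decimal bytes [191, 240, 138] = bf f0 8a is exactly B = 3 bytes: K' = bf f0 8a.
K' ⊕ ipad = 89 c6 bc; K' ⊕ opad = e3 ac d6.
Inner hash: sum = 137+198+188+120+109+107+50 = 909 → 03 8d.
Outer hash (recomputed tag): sum = 227+172+214+3+141 = 757 → 02 f5.
Recomputed tag = 02f5; claimed = 02f5 → match.

valid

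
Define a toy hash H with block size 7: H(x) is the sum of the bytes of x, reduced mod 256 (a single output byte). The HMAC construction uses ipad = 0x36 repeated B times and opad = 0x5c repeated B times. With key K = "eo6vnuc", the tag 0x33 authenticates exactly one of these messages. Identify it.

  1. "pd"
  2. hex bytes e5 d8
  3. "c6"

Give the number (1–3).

2

Key "eo6vnuc" = 65 6f 36 76 6e 75 63 is exactly B = 7 bytes: K' = 65 6f 36 76 6e 75 63.
K' ⊕ ipad = 53 59 00 40 58 43 55; K' ⊕ opad = 39 33 6a 2a 32 29 3f.
m1: inner = H(53 59 00 40 58 43 55 70 64) = b0; tag = H(39 33 6a 2a 32 29 3f b0) = 4a
m2: inner = H(53 59 00 40 58 43 55 e5 d8) = 99; tag = H(39 33 6a 2a 32 29 3f 99) = 33 ← matches
m3: inner = H(53 59 00 40 58 43 55 63 36) = 75; tag = H(39 33 6a 2a 32 29 3f 75) = 0f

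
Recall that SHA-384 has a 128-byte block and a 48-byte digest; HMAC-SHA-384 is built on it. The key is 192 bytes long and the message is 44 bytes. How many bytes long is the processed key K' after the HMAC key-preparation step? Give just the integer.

Key is 192 > 128 bytes, so it is hashed to 48 bytes then zero-padded to 128: |K'| = 128.

128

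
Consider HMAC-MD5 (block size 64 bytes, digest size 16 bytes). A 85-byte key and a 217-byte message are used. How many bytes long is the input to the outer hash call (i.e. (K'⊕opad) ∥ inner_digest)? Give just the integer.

Key is 85 > 64 bytes, so it is hashed to 16 bytes then zero-padded to 64: |K'| = 64.
Outer input = (K'⊕opad) ∥ H(inner) → 64 + 16 = 80 bytes.

80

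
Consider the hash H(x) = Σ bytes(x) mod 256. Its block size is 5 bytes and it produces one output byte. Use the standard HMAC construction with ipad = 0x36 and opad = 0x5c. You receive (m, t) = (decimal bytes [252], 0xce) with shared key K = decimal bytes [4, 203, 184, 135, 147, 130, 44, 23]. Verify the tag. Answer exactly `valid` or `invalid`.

Key decimal bytes [4, 203, 184, 135, 147, 130, 44, 23] = 04 cb b8 87 93 82 2c 17 is 8 bytes > B = 5, so hash it first: H(key) = 66, then zero-pad to 5 bytes: K' = 66 00 00 00 00.
K' ⊕ ipad = 50 36 36 36 36; K' ⊕ opad = 3a 5c 5c 5c 5c.
Inner hash: sum = 80+54+54+54+54+252 = 548; mod 256 = 36 → 24.
Outer hash (recomputed tag): sum = 58+92+92+92+92+36 = 462; mod 256 = 206 → ce.
Recomputed tag = ce; claimed = ce → match.

valid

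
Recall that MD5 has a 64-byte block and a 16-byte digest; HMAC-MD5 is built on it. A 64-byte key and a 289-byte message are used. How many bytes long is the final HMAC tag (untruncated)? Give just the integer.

16

The tag is one MD5 digest: 16 bytes.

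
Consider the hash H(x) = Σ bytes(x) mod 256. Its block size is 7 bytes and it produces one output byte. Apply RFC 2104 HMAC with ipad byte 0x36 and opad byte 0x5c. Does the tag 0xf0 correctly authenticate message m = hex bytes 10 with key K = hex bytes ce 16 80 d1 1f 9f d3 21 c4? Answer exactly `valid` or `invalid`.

Key hex bytes ce 16 80 d1 1f 9f d3 21 c4 is 9 bytes > B = 7, so hash it first: H(key) = ab, then zero-pad to 7 bytes: K' = ab 00 00 00 00 00 00.
K' ⊕ ipad = 9d 36 36 36 36 36 36; K' ⊕ opad = f7 5c 5c 5c 5c 5c 5c.
Inner hash: sum = 157+54+54+54+54+54+54+16 = 497; mod 256 = 241 → f1.
Outer hash (recomputed tag): sum = 247+92+92+92+92+92+92+241 = 1040; mod 256 = 16 → 10.
Recomputed tag = 10; claimed = f0 → mismatch.

invalid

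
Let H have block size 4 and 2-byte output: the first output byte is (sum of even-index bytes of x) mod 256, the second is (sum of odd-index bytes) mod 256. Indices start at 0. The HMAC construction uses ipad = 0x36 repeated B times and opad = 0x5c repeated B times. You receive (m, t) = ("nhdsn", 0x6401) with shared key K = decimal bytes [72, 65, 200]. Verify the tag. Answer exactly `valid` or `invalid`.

Key decimal bytes [72, 65, 200] = 48 41 c8 is 3 bytes ≤ B = 4; zero-pad to 4 bytes: K' = 48 41 c8 00.
K' ⊕ ipad = 7e 77 fe 36; K' ⊕ opad = 14 1d 94 5c.
Inner hash: even-index sum = 700 mod 256 = 188; odd-index sum = 392 mod 256 = 136 → bc 88.
Outer hash (recomputed tag): even-index sum = 356 mod 256 = 100; odd-index sum = 257 mod 256 = 1 → 64 01.
Recomputed tag = 6401; claimed = 6401 → match.

valid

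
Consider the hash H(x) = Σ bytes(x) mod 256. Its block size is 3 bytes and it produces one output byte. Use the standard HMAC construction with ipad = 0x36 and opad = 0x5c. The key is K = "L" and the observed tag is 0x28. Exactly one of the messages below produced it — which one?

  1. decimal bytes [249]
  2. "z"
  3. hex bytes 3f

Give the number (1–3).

2

Key "L" = 4c is 1 byte ≤ B = 3; zero-pad to 3 bytes: K' = 4c 00 00.
K' ⊕ ipad = 7a 36 36; K' ⊕ opad = 10 5c 5c.
m1: inner = H(7a 36 36 f9) = df; tag = H(10 5c 5c df) = a7
m2: inner = H(7a 36 36 7a) = 60; tag = H(10 5c 5c 60) = 28 ← matches
m3: inner = H(7a 36 36 3f) = 25; tag = H(10 5c 5c 25) = ed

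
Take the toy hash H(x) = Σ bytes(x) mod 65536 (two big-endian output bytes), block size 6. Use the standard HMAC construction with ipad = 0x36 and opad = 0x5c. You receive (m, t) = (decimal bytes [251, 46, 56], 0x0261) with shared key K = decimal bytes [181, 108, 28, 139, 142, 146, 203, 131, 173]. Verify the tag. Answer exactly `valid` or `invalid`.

invalid

Key decimal bytes [181, 108, 28, 139, 142, 146, 203, 131, 173] = b5 6c 1c 8b 8e 92 cb 83 ad is 9 bytes > B = 6, so hash it first: H(key) = 04 e3, then zero-pad to 6 bytes: K' = 04 e3 00 00 00 00.
K' ⊕ ipad = 32 d5 36 36 36 36; K' ⊕ opad = 58 bf 5c 5c 5c 5c.
Inner hash: sum = 50+213+54+54+54+54+251+46+56 = 832 → 03 40.
Outer hash (recomputed tag): sum = 88+191+92+92+92+92+3+64 = 714 → 02 ca.
Recomputed tag = 02ca; claimed = 0261 → mismatch.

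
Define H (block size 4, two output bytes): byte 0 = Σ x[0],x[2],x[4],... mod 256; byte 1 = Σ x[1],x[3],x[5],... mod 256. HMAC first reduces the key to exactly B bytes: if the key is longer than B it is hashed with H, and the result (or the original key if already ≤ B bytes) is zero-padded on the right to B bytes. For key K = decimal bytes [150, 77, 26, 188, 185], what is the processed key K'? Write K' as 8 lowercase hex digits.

69090000

|K| = 5 > B = 4, so first hash the key.
H(K): even-index sum = 361 mod 256 = 105; odd-index sum = 265 mod 256 = 9 → 69 09.
Zero-pad H(K) = 69 09 to 4 bytes: K' = 69 09 00 00.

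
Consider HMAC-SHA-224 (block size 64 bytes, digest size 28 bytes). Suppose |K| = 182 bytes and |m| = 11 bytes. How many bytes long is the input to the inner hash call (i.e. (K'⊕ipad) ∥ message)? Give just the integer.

75

Key is 182 > 64 bytes, so it is hashed to 28 bytes then zero-padded to 64: |K'| = 64.
Inner input = (K'⊕ipad) ∥ m → 64 + 11 = 75 bytes.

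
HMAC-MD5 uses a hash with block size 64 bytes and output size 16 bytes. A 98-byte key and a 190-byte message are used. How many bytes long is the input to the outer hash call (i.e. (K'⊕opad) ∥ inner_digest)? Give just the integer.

Key is 98 > 64 bytes, so it is hashed to 16 bytes then zero-padded to 64: |K'| = 64.
Outer input = (K'⊕opad) ∥ H(inner) → 64 + 16 = 80 bytes.

80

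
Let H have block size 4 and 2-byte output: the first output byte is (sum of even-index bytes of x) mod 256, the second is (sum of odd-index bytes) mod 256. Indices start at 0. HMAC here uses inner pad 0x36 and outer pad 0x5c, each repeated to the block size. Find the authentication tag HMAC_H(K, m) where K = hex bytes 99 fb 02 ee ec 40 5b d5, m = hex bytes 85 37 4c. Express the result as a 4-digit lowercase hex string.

f533

Key hex bytes 99 fb 02 ee ec 40 5b d5 is 8 bytes > B = 4, so hash it first: H(key) = e2 fe, then zero-pad to 4 bytes: K' = e2 fe 00 00.
K' ⊕ ipad = d4 c8 36 36.  K' ⊕ opad = be a2 5c 5c.
Inner input = (K'⊕ipad) ∥ m = d4 c8 36 36 ∥ 85 37 4c.
Inner hash: even-index sum = 475 mod 256 = 219; odd-index sum = 309 mod 256 = 53 → db 35.
Outer input = (K'⊕opad) ∥ inner = be a2 5c 5c ∥ db 35.
Outer hash (tag): even-index sum = 501 mod 256 = 245; odd-index sum = 307 mod 256 = 51 → f5 33.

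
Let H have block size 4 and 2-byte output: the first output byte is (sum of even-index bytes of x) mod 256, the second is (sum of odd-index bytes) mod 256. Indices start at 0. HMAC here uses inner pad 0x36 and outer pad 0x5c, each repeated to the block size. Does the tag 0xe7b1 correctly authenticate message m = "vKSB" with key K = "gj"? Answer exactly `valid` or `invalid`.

valid

Key "gj" = 67 6a is 2 bytes ≤ B = 4; zero-pad to 4 bytes: K' = 67 6a 00 00.
K' ⊕ ipad = 51 5c 36 36; K' ⊕ opad = 3b 36 5c 5c.
Inner hash: even-index sum = 336 mod 256 = 80; odd-index sum = 287 mod 256 = 31 → 50 1f.
Outer hash (recomputed tag): even-index sum = 231 mod 256 = 231; odd-index sum = 177 mod 256 = 177 → e7 b1.
Recomputed tag = e7b1; claimed = e7b1 → match.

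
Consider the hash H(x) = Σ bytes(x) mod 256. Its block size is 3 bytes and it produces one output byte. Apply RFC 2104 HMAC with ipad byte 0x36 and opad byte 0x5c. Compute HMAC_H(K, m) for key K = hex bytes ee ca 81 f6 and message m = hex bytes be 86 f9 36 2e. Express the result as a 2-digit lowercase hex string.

51

Key hex bytes ee ca 81 f6 is 4 bytes > B = 3, so hash it first: H(key) = 2f, then zero-pad to 3 bytes: K' = 2f 00 00.
K' ⊕ ipad = 19 36 36.  K' ⊕ opad = 73 5c 5c.
Inner input = (K'⊕ipad) ∥ m = 19 36 36 ∥ be 86 f9 36 2e.
Inner hash: sum = 25+54+54+190+134+249+54+46 = 806; mod 256 = 38 → 26.
Outer input = (K'⊕opad) ∥ inner = 73 5c 5c ∥ 26.
Outer hash (tag): sum = 115+92+92+38 = 337; mod 256 = 81 → 51.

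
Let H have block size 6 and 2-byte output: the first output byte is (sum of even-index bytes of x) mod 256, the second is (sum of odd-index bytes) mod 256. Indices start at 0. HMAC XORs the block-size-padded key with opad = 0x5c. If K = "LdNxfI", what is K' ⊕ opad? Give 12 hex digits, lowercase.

103812243a15

Key "LdNxfI" = 4c 64 4e 78 66 49 is exactly B = 6 bytes: K' = 4c 64 4e 78 66 49.
XOR each byte with 0x5c: 4c⊕5c=10, 64⊕5c=38, 4e⊕5c=12, 78⊕5c=24, 66⊕5c=3a, 49⊕5c=15.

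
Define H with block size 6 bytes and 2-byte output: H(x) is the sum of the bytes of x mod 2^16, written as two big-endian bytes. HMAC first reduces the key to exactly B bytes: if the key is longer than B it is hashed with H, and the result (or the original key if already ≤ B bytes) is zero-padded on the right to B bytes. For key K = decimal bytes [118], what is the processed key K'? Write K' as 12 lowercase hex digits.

Key decimal bytes [118] = 76 is 1 byte ≤ B = 6; zero-pad to 6 bytes: K' = 76 00 00 00 00 00.

760000000000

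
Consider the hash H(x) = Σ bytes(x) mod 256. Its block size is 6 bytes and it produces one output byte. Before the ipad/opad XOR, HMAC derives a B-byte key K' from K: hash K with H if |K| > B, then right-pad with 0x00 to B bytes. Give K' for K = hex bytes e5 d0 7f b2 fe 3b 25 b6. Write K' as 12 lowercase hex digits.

fa0000000000

|K| = 8 > B = 6, so first hash the key.
H(K): sum = 229+208+127+178+254+59+37+182 = 1274; mod 256 = 250 → fa.
Zero-pad H(K) = fa to 6 bytes: K' = fa 00 00 00 00 00.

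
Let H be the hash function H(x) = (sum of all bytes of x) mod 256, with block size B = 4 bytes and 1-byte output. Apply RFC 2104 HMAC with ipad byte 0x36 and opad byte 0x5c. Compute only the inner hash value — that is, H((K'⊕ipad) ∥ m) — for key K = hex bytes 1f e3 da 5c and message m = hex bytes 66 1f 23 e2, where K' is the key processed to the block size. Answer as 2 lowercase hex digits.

de

Key hex bytes 1f e3 da 5c is exactly B = 4 bytes: K' = 1f e3 da 5c.
K' ⊕ ipad = 29 d5 ec 6a.
Inner input = 29 d5 ec 6a ∥ 66 1f 23 e2.
Inner hash: sum = 41+213+236+106+102+31+35+226 = 990; mod 256 = 222 → de.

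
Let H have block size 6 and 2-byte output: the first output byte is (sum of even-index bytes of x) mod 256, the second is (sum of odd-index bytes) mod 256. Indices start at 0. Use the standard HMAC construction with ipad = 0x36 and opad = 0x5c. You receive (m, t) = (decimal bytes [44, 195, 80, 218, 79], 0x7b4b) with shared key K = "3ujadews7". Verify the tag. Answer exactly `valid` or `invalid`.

valid

Key "3ujadews7" = 33 75 6a 61 64 65 77 73 37 is 9 bytes > B = 6, so hash it first: H(key) = af ae, then zero-pad to 6 bytes: K' = af ae 00 00 00 00.
K' ⊕ ipad = 99 98 36 36 36 36; K' ⊕ opad = f3 f2 5c 5c 5c 5c.
Inner hash: even-index sum = 464 mod 256 = 208; odd-index sum = 673 mod 256 = 161 → d0 a1.
Outer hash (recomputed tag): even-index sum = 635 mod 256 = 123; odd-index sum = 587 mod 256 = 75 → 7b 4b.
Recomputed tag = 7b4b; claimed = 7b4b → match.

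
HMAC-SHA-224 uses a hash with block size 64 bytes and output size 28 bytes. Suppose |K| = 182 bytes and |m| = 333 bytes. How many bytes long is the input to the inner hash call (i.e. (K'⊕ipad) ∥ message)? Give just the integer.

397

Key is 182 > 64 bytes, so it is hashed to 28 bytes then zero-padded to 64: |K'| = 64.
Inner input = (K'⊕ipad) ∥ m → 64 + 333 = 397 bytes.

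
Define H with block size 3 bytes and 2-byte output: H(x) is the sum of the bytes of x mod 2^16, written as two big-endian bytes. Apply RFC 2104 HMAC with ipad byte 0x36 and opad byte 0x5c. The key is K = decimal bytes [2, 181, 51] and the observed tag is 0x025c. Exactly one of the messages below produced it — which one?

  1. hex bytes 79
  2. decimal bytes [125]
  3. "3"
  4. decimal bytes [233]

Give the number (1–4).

Key decimal bytes [2, 181, 51] = 02 b5 33 is exactly B = 3 bytes: K' = 02 b5 33.
K' ⊕ ipad = 34 83 05; K' ⊕ opad = 5e e9 6f.
m1: inner = H(34 83 05 79) = 01 35; tag = H(5e e9 6f 01 35) = 01ec
m2: inner = H(34 83 05 7d) = 01 39; tag = H(5e e9 6f 01 39) = 01f0
m3: inner = H(34 83 05 33) = 00 ef; tag = H(5e e9 6f 00 ef) = 02a5
m4: inner = H(34 83 05 e9) = 01 a5; tag = H(5e e9 6f 01 a5) = 025c ← matches

4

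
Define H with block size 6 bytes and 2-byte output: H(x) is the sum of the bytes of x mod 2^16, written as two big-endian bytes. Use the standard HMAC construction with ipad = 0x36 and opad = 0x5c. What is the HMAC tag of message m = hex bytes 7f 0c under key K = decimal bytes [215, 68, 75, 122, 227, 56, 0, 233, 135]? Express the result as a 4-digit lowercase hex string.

02f2

Key decimal bytes [215, 68, 75, 122, 227, 56, 0, 233, 135] = d7 44 4b 7a e3 38 00 e9 87 is 9 bytes > B = 6, so hash it first: H(key) = 04 6b, then zero-pad to 6 bytes: K' = 04 6b 00 00 00 00.
K' ⊕ ipad = 32 5d 36 36 36 36.  K' ⊕ opad = 58 37 5c 5c 5c 5c.
Inner input = (K'⊕ipad) ∥ m = 32 5d 36 36 36 36 ∥ 7f 0c.
Inner hash: sum = 50+93+54+54+54+54+127+12 = 498 → 01 f2.
Outer input = (K'⊕opad) ∥ inner = 58 37 5c 5c 5c 5c ∥ 01 f2.
Outer hash (tag): sum = 88+55+92+92+92+92+1+242 = 754 → 02 f2.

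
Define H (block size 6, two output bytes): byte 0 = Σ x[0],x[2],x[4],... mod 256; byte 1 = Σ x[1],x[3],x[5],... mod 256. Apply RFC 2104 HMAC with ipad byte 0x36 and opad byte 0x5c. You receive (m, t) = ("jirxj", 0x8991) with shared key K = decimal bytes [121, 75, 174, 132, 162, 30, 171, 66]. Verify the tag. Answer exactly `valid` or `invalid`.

invalid

Key decimal bytes [121, 75, 174, 132, 162, 30, 171, 66] = 79 4b ae 84 a2 1e ab 42 is 8 bytes > B = 6, so hash it first: H(key) = 74 2f, then zero-pad to 6 bytes: K' = 74 2f 00 00 00 00.
K' ⊕ ipad = 42 19 36 36 36 36; K' ⊕ opad = 28 73 5c 5c 5c 5c.
Inner hash: even-index sum = 500 mod 256 = 244; odd-index sum = 358 mod 256 = 102 → f4 66.
Outer hash (recomputed tag): even-index sum = 468 mod 256 = 212; odd-index sum = 401 mod 256 = 145 → d4 91.
Recomputed tag = d491; claimed = 8991 → mismatch.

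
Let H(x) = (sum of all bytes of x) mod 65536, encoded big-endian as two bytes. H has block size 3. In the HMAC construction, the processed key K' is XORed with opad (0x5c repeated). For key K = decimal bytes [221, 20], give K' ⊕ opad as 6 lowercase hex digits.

Key decimal bytes [221, 20] = dd 14 is 2 bytes ≤ B = 3; zero-pad to 3 bytes: K' = dd 14 00.
XOR each byte with 0x5c: dd⊕5c=81, 14⊕5c=48, 00⊕5c=5c.

81485c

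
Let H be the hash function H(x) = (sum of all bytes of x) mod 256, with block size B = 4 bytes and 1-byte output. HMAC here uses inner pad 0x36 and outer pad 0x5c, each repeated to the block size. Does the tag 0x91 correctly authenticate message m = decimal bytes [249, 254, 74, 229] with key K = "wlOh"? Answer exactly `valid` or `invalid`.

Key "wlOh" = 77 6c 4f 68 is exactly B = 4 bytes: K' = 77 6c 4f 68.
K' ⊕ ipad = 41 5a 79 5e; K' ⊕ opad = 2b 30 13 34.
Inner hash: sum = 65+90+121+94+249+254+74+229 = 1176; mod 256 = 152 → 98.
Outer hash (recomputed tag): sum = 43+48+19+52+152 = 314; mod 256 = 58 → 3a.
Recomputed tag = 3a; claimed = 91 → mismatch.

invalid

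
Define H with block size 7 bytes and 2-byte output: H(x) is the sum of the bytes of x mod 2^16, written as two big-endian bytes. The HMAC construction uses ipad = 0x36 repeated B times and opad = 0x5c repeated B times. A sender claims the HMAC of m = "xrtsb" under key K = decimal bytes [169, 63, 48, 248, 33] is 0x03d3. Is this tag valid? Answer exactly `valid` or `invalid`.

Key decimal bytes [169, 63, 48, 248, 33] = a9 3f 30 f8 21 is 5 bytes ≤ B = 7; zero-pad to 7 bytes: K' = a9 3f 30 f8 21 00 00.
K' ⊕ ipad = 9f 09 06 ce 17 36 36; K' ⊕ opad = f5 63 6c a4 7d 5c 5c.
Inner hash: sum = 159+9+6+206+23+54+54+120+114+116+115+98 = 1074 → 04 32.
Outer hash (recomputed tag): sum = 245+99+108+164+125+92+92+4+50 = 979 → 03 d3.
Recomputed tag = 03d3; claimed = 03d3 → match.

valid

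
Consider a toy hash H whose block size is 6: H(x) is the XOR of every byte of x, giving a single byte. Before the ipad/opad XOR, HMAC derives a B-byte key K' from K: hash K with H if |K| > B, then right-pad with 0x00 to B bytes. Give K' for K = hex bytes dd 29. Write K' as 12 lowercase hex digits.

dd2900000000

Key hex bytes dd 29 is 2 bytes ≤ B = 6; zero-pad to 6 bytes: K' = dd 29 00 00 00 00.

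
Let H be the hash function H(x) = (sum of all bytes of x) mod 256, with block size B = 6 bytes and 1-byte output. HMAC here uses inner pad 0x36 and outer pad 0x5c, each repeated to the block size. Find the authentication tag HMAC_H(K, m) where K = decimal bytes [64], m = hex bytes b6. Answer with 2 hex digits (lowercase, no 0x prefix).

Key decimal bytes [64] = 40 is 1 byte ≤ B = 6; zero-pad to 6 bytes: K' = 40 00 00 00 00 00.
K' ⊕ ipad = 76 36 36 36 36 36.  K' ⊕ opad = 1c 5c 5c 5c 5c 5c.
Inner input = (K'⊕ipad) ∥ m = 76 36 36 36 36 36 ∥ b6.
Inner hash: sum = 118+54+54+54+54+54+182 = 570; mod 256 = 58 → 3a.
Outer input = (K'⊕opad) ∥ inner = 1c 5c 5c 5c 5c 5c ∥ 3a.
Outer hash (tag): sum = 28+92+92+92+92+92+58 = 546; mod 256 = 34 → 22.

22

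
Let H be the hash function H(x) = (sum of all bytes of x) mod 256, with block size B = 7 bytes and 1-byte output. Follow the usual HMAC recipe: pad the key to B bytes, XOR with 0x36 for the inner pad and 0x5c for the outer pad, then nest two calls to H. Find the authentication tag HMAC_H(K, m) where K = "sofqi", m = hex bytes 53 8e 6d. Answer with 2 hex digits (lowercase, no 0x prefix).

Key "sofqi" = 73 6f 66 71 69 is 5 bytes ≤ B = 7; zero-pad to 7 bytes: K' = 73 6f 66 71 69 00 00.
K' ⊕ ipad = 45 59 50 47 5f 36 36.  K' ⊕ opad = 2f 33 3a 2d 35 5c 5c.
Inner input = (K'⊕ipad) ∥ m = 45 59 50 47 5f 36 36 ∥ 53 8e 6d.
Inner hash: sum = 69+89+80+71+95+54+54+83+142+109 = 846; mod 256 = 78 → 4e.
Outer input = (K'⊕opad) ∥ inner = 2f 33 3a 2d 35 5c 5c ∥ 4e.
Outer hash (tag): sum = 47+51+58+45+53+92+92+78 = 516; mod 256 = 4 → 04.

04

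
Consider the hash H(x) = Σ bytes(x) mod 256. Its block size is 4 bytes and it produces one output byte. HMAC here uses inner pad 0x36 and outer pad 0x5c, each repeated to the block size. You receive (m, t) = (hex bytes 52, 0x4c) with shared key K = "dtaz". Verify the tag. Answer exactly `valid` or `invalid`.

valid

Key "dtaz" = 64 74 61 7a is exactly B = 4 bytes: K' = 64 74 61 7a.
K' ⊕ ipad = 52 42 57 4c; K' ⊕ opad = 38 28 3d 26.
Inner hash: sum = 82+66+87+76+82 = 393; mod 256 = 137 → 89.
Outer hash (recomputed tag): sum = 56+40+61+38+137 = 332; mod 256 = 76 → 4c.
Recomputed tag = 4c; claimed = 4c → match.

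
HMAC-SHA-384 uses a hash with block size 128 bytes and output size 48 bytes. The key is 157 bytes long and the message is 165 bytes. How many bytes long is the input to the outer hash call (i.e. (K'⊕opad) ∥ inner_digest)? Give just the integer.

Key is 157 > 128 bytes, so it is hashed to 48 bytes then zero-padded to 128: |K'| = 128.
Outer input = (K'⊕opad) ∥ H(inner) → 128 + 48 = 176 bytes.

176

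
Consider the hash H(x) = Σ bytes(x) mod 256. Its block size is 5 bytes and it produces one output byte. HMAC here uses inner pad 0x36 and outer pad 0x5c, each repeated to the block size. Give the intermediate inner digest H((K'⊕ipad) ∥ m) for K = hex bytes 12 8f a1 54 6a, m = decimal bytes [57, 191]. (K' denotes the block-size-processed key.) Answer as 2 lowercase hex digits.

2a

Key hex bytes 12 8f a1 54 6a is exactly B = 5 bytes: K' = 12 8f a1 54 6a.
K' ⊕ ipad = 24 b9 97 62 5c.
Inner input = 24 b9 97 62 5c ∥ 39 bf.
Inner hash: sum = 36+185+151+98+92+57+191 = 810; mod 256 = 42 → 2a.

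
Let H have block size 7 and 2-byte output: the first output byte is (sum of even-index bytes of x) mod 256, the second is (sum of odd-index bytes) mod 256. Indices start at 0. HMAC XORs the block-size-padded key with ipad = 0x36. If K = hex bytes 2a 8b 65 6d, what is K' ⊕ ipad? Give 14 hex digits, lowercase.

1cbd535b363636

Key hex bytes 2a 8b 65 6d is 4 bytes ≤ B = 7; zero-pad to 7 bytes: K' = 2a 8b 65 6d 00 00 00.
XOR each byte with 0x36: 2a⊕36=1c, 8b⊕36=bd, 65⊕36=53, 6d⊕36=5b, 00⊕36=36, 00⊕36=36, 00⊕36=36.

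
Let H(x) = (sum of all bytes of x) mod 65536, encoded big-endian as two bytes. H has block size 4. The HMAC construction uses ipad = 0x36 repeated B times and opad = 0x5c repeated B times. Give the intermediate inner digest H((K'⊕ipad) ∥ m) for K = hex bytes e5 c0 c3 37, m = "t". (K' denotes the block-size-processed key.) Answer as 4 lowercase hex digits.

0333

Key hex bytes e5 c0 c3 37 is exactly B = 4 bytes: K' = e5 c0 c3 37.
K' ⊕ ipad = d3 f6 f5 01.
Inner input = d3 f6 f5 01 ∥ 74.
Inner hash: sum = 211+246+245+1+116 = 819 → 03 33.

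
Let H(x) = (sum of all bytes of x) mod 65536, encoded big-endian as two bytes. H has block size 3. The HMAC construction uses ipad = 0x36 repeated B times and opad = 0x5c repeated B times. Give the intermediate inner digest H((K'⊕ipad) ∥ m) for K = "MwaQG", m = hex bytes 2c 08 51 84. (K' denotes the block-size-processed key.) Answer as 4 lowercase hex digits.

0201

Key "MwaQG" = 4d 77 61 51 47 is 5 bytes > B = 3, so hash it first: H(key) = 01 bd, then zero-pad to 3 bytes: K' = 01 bd 00.
K' ⊕ ipad = 37 8b 36.
Inner input = 37 8b 36 ∥ 2c 08 51 84.
Inner hash: sum = 55+139+54+44+8+81+132 = 513 → 02 01.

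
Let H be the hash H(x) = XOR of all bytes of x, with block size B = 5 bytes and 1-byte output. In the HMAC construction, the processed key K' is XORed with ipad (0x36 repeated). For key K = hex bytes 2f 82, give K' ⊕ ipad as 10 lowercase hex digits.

Key hex bytes 2f 82 is 2 bytes ≤ B = 5; zero-pad to 5 bytes: K' = 2f 82 00 00 00.
XOR each byte with 0x36: 2f⊕36=19, 82⊕36=b4, 00⊕36=36, 00⊕36=36, 00⊕36=36.

19b4363636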